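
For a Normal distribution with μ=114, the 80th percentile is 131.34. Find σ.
σ = 20.6031

For X ~ Normal(μ, σ), the p-th percentile satisfies x = μ + z_p × σ,
where z_p = Φ⁻¹(p) is the standard normal quantile.

Step 1: z_{0.8} = Φ⁻¹(0.8) = 0.8416

Step 2: Solve for σ:
131.34 = 114 + 0.8416 × σ
σ = (131.34 - 114) / 0.8416
σ = 17.34 / 0.8416
σ = 20.6031

Verification: μ + z × σ = 114 + 0.8416 × 20.6031 = 131.34 ✓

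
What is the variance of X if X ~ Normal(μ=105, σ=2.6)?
6.7600

We have X ~ Normal(μ=105, σ=2.6).

For a Normal distribution with μ=105, σ=2.6:
Var(X) = 6.7600

The variance measures the spread of the distribution around the mean.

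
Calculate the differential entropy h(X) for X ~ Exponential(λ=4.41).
-0.4839 nats

We have X ~ Exponential(λ=4.41).

The differential entropy measures the uncertainty or information content of the distribution.

For an Exponential distribution with λ=4.41:
h(X) = -0.4839 nats

(In bits, this would be -0.6981 bits.)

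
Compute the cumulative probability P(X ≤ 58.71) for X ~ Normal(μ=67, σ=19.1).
0.332133

We have X ~ Normal(μ=67, σ=19.1).

The CDF gives us P(X ≤ k).

Using the CDF:
P(X ≤ 58.71) = 0.332133

This means there's approximately a 33.2% chance that X is at most 58.71.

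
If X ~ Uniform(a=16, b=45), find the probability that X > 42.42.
0.088966

We have X ~ Uniform(a=16, b=45).

P(X > 42.42) = 1 - P(X ≤ 42.42)
                = 1 - F(42.42)
                = 1 - 0.911034
                = 0.088966

So there's approximately a 8.9% chance that X exceeds 42.42.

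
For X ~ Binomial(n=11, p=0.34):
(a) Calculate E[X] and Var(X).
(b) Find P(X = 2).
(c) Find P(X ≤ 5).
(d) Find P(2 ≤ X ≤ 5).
(a) E[X] = 3.7400, Var(X) = 2.4684
(b) P(X = 2) = 0.151083
(c) P(X ≤ 5) = 0.867650
(d) P(2 ≤ X ≤ 5) = 0.798643

We have X ~ Binomial(n=11, p=0.34).

(a) Moments:
E[X] = 3.7400
Var(X) = 2.4684
σ = √Var(X) = 1.5711

(b) Point probability using PMF:
P(X = 2) = 0.151083

(c) Cumulative probability using CDF:
P(X ≤ 5) = F(5) = 0.867650

(d) Range probability:
P(2 ≤ X ≤ 5) = P(X ≤ 5) - P(X ≤ 1)
                   = F(5) - F(1)
                   = 0.867650 - 0.069007
                   = 0.798643

This means approximately 79.9% of outcomes fall in the interval [2, 5].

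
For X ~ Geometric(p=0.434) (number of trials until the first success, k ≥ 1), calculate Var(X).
3.0049

We have X ~ Geometric(p=0.434) (number of trials until the first success, k ≥ 1).

For a Geometric distribution with p=0.434 (number of trials until the first success, k ≥ 1):
Var(X) = 3.0049

The variance measures the spread of the distribution around the mean.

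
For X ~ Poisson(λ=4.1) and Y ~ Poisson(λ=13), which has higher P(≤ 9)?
X has higher probability (P(X ≤ 9) = 0.9905 > P(Y ≤ 9) = 0.1658)

Compute P(≤ 9) for each distribution:

X ~ Poisson(λ=4.1):
P(X ≤ 9) = 0.9905

Y ~ Poisson(λ=13):
P(Y ≤ 9) = 0.1658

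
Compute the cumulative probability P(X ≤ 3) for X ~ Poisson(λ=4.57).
0.330624

We have X ~ Poisson(λ=4.57).

The CDF gives us P(X ≤ k).

Using the CDF:
P(X ≤ 3) = 0.330624

This means there's approximately a 33.1% chance that X is at most 3.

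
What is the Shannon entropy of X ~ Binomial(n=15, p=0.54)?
2.0760 nats

We have X ~ Binomial(n=15, p=0.54).

The Shannon entropy measures the uncertainty or information content of the distribution.

For a Binomial distribution with n=15, p=0.54:
H(X) = 2.0760 nats

(In bits, this would be 2.9950 bits.)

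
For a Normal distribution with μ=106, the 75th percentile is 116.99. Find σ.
σ = 16.2938

For X ~ Normal(μ, σ), the p-th percentile satisfies x = μ + z_p × σ,
where z_p = Φ⁻¹(p) is the standard normal quantile.

Step 1: z_{0.75} = Φ⁻¹(0.75) = 0.6745

Step 2: Solve for σ:
116.99 = 106 + 0.6745 × σ
σ = (116.99 - 106) / 0.6745
σ = 10.99 / 0.6745
σ = 16.2938

Verification: μ + z × σ = 106 + 0.6745 × 16.2938 = 116.99 ✓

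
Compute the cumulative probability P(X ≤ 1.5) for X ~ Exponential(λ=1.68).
0.919540

We have X ~ Exponential(λ=1.68).

The CDF gives us P(X ≤ k).

Using the CDF:
P(X ≤ 1.5) = 0.919540

This means there's approximately a 92.0% chance that X is at most 1.5.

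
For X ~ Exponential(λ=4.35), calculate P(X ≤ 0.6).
0.926465

We have X ~ Exponential(λ=4.35).

The CDF gives us P(X ≤ k).

Using the CDF:
P(X ≤ 0.6) = 0.926465

This means there's approximately a 92.6% chance that X is at most 0.6.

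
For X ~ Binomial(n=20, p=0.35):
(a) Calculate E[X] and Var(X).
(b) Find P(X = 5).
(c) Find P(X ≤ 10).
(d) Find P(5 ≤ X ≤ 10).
(a) E[X] = 7.0000, Var(X) = 4.5500
(b) P(X = 5) = 0.127199
(c) P(X ≤ 10) = 0.946833
(d) P(5 ≤ X ≤ 10) = 0.828637

We have X ~ Binomial(n=20, p=0.35).

(a) Moments:
E[X] = 7.0000
Var(X) = 4.5500
σ = √Var(X) = 2.1331

(b) Point probability using PMF:
P(X = 5) = 0.127199

(c) Cumulative probability using CDF:
P(X ≤ 10) = F(10) = 0.946833

(d) Range probability:
P(5 ≤ X ≤ 10) = P(X ≤ 10) - P(X ≤ 4)
                   = F(10) - F(4)
                   = 0.946833 - 0.118197
                   = 0.828637

This means approximately 82.9% of outcomes fall in the interval [5, 10].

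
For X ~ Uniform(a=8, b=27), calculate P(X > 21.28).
0.301053

We have X ~ Uniform(a=8, b=27).

P(X > 21.28) = 1 - P(X ≤ 21.28)
                = 1 - F(21.28)
                = 1 - 0.698947
                = 0.301053

So there's approximately a 30.1% chance that X exceeds 21.28.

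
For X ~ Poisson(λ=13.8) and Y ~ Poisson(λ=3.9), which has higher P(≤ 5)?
Y has higher probability (P(Y ≤ 5) = 0.8006 > P(X ≤ 5) = 0.0063)

Compute P(≤ 5) for each distribution:

X ~ Poisson(λ=13.8):
P(X ≤ 5) = 0.0063

Y ~ Poisson(λ=3.9):
P(Y ≤ 5) = 0.8006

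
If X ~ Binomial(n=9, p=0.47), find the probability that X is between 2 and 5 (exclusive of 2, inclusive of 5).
0.678436

We have X ~ Binomial(n=9, p=0.47).

To find P(2 < X ≤ 5), we use:
P(2 < X ≤ 5) = P(X ≤ 5) - P(X ≤ 2)
                 = F(5) - F(2)
                 = 0.801490 - 0.123053
                 = 0.678436

So there's approximately a 67.8% chance that X falls in this range.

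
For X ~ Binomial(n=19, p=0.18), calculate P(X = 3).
0.236136

We have X ~ Binomial(n=19, p=0.18).

For a Binomial distribution, the PMF gives us the probability of each outcome.

Using the PMF formula:
P(X = 3) = 0.236136

Rounded to 4 decimal places: 0.2361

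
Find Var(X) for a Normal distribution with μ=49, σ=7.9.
62.4100

We have X ~ Normal(μ=49, σ=7.9).

For a Normal distribution with μ=49, σ=7.9:
Var(X) = 62.4100

The variance measures the spread of the distribution around the mean.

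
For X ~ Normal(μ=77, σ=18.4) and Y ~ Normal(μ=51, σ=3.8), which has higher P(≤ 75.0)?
Y has higher probability (P(Y ≤ 75.0) = 1.0000 > P(X ≤ 75.0) = 0.4567)

Compute P(≤ 75.0) for each distribution:

X ~ Normal(μ=77, σ=18.4):
P(X ≤ 75.0) = 0.4567

Y ~ Normal(μ=51, σ=3.8):
P(Y ≤ 75.0) = 1.0000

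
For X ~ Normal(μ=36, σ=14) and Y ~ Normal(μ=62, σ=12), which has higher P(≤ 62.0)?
X has higher probability (P(X ≤ 62.0) = 0.9684 > P(Y ≤ 62.0) = 0.5000)

Compute P(≤ 62.0) for each distribution:

X ~ Normal(μ=36, σ=14):
P(X ≤ 62.0) = 0.9684

Y ~ Normal(μ=62, σ=12):
P(Y ≤ 62.0) = 0.5000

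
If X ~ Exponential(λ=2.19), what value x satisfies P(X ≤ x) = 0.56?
0.3749

We have X ~ Exponential(λ=2.19).

We want to find x such that P(X ≤ x) = 0.56.

This is the 56th percentile, which means 56% of values fall below this point.

Using the inverse CDF (quantile function):
x = F⁻¹(0.56) = 0.3749

Verification: P(X ≤ 0.3749) = 0.56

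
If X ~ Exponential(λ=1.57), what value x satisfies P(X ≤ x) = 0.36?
0.2843

We have X ~ Exponential(λ=1.57).

We want to find x such that P(X ≤ x) = 0.36.

This is the 36th percentile, which means 36% of values fall below this point.

Using the inverse CDF (quantile function):
x = F⁻¹(0.36) = 0.2843

Verification: P(X ≤ 0.2843) = 0.36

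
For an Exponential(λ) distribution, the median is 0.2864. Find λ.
λ = 2.4202

For X ~ Exponential(λ), the CDF is F(x) = 1 - e^(-λx).
The median m satisfies F(m) = 0.5:
1 - e^(-λm) = 0.5
e^(-λm) = 0.5
λm = ln(2)
m = ln(2) / λ

Given m = 0.2864:
λ = ln(2) / 0.2864 = 0.693147 / 0.2864 = 2.4202

Verification: ln(2) / 2.4202 = 0.2864 ✓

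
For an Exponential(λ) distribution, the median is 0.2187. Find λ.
λ = 3.1694

For X ~ Exponential(λ), the CDF is F(x) = 1 - e^(-λx).
The median m satisfies F(m) = 0.5:
1 - e^(-λm) = 0.5
e^(-λm) = 0.5
λm = ln(2)
m = ln(2) / λ

Given m = 0.2187:
λ = ln(2) / 0.2187 = 0.693147 / 0.2187 = 3.1694

Verification: ln(2) / 3.1694 = 0.2187 ✓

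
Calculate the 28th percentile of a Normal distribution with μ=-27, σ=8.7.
-32.0707

We have X ~ Normal(μ=-27, σ=8.7).

We want to find x such that P(X ≤ x) = 0.28.

This is the 28th percentile, which means 28% of values fall below this point.

Using the inverse CDF (quantile function):
x = F⁻¹(0.28) = -32.0707

Verification: P(X ≤ -32.0707) = 0.28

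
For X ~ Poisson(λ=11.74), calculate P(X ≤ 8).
0.172812

We have X ~ Poisson(λ=11.74).

The CDF gives us P(X ≤ k).

Using the CDF:
P(X ≤ 8) = 0.172812

This means there's approximately a 17.3% chance that X is at most 8.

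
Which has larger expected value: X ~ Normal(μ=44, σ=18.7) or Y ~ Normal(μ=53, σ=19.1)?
Y has larger mean (53.0000 > 44.0000)

Compute the expected value for each distribution:

X ~ Normal(μ=44, σ=18.7):
E[X] = 44.0000

Y ~ Normal(μ=53, σ=19.1):
E[Y] = 53.0000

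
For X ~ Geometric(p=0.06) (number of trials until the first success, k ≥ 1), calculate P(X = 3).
0.053016

We have X ~ Geometric(p=0.06) (number of trials until the first success, k ≥ 1).

For a Geometric distribution, the PMF gives us the probability of each outcome.

Using the PMF formula:
P(X = 3) = 0.053016

Rounded to 4 decimal places: 0.0530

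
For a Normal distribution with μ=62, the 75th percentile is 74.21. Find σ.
σ = 18.1026

For X ~ Normal(μ, σ), the p-th percentile satisfies x = μ + z_p × σ,
where z_p = Φ⁻¹(p) is the standard normal quantile.

Step 1: z_{0.75} = Φ⁻¹(0.75) = 0.6745

Step 2: Solve for σ:
74.21 = 62 + 0.6745 × σ
σ = (74.21 - 62) / 0.6745
σ = 12.21 / 0.6745
σ = 18.1026

Verification: μ + z × σ = 62 + 0.6745 × 18.1026 = 74.21 ✓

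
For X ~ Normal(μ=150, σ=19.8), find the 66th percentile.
158.1668

We have X ~ Normal(μ=150, σ=19.8).

We want to find x such that P(X ≤ x) = 0.66.

This is the 66th percentile, which means 66% of values fall below this point.

Using the inverse CDF (quantile function):
x = F⁻¹(0.66) = 158.1668

Verification: P(X ≤ 158.1668) = 0.66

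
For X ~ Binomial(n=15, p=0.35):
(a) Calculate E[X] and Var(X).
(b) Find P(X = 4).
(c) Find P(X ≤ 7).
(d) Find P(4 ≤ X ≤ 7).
(a) E[X] = 5.2500, Var(X) = 3.4125
(b) P(X = 4) = 0.179247
(c) P(X ≤ 7) = 0.886769
(d) P(4 ≤ X ≤ 7) = 0.714072

We have X ~ Binomial(n=15, p=0.35).

(a) Moments:
E[X] = 5.2500
Var(X) = 3.4125
σ = √Var(X) = 1.8473

(b) Point probability using PMF:
P(X = 4) = 0.179247

(c) Cumulative probability using CDF:
P(X ≤ 7) = F(7) = 0.886769

(d) Range probability:
P(4 ≤ X ≤ 7) = P(X ≤ 7) - P(X ≤ 3)
                   = F(7) - F(3)
                   = 0.886769 - 0.172696
                   = 0.714072

This means approximately 71.4% of outcomes fall in the interval [4, 7].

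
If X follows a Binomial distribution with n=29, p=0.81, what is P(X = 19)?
0.022410

We have X ~ Binomial(n=29, p=0.81).

For a Binomial distribution, the PMF gives us the probability of each outcome.

Using the PMF formula:
P(X = 19) = 0.022410

Rounded to 4 decimal places: 0.0224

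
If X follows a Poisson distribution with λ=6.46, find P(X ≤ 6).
0.532832

We have X ~ Poisson(λ=6.46).

The CDF gives us P(X ≤ k).

Using the CDF:
P(X ≤ 6) = 0.532832

This means there's approximately a 53.3% chance that X is at most 6.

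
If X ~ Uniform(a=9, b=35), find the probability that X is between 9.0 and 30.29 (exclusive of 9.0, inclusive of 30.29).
0.818846

We have X ~ Uniform(a=9, b=35).

To find P(9.0 < X ≤ 30.29), we use:
P(9.0 < X ≤ 30.29) = P(X ≤ 30.29) - P(X ≤ 9.0)
                 = F(30.29) - F(9.0)
                 = 0.818846 - 0.000000
                 = 0.818846

So there's approximately a 81.9% chance that X falls in this range.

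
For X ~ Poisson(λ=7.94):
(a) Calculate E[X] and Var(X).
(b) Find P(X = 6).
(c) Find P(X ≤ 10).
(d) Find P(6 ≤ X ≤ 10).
(a) E[X] = 7.9400, Var(X) = 7.9400
(b) P(X = 6) = 0.123963
(c) P(X ≤ 10) = 0.821796
(d) P(6 ≤ X ≤ 10) = 0.625002

We have X ~ Poisson(λ=7.94).

(a) Moments:
E[X] = 7.9400
Var(X) = 7.9400
σ = √Var(X) = 2.8178

(b) Point probability using PMF:
P(X = 6) = 0.123963

(c) Cumulative probability using CDF:
P(X ≤ 10) = F(10) = 0.821796

(d) Range probability:
P(6 ≤ X ≤ 10) = P(X ≤ 10) - P(X ≤ 5)
                   = F(10) - F(5)
                   = 0.821796 - 0.196794
                   = 0.625002

This means approximately 62.5% of outcomes fall in the interval [6, 10].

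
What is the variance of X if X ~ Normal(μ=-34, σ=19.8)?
392.0400

We have X ~ Normal(μ=-34, σ=19.8).

For a Normal distribution with μ=-34, σ=19.8:
Var(X) = 392.0400

The variance measures the spread of the distribution around the mean.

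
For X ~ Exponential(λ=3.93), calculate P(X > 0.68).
0.069086

We have X ~ Exponential(λ=3.93).

P(X > 0.68) = 1 - P(X ≤ 0.68)
                = 1 - F(0.68)
                = 1 - 0.930914
                = 0.069086

So there's approximately a 6.9% chance that X exceeds 0.68.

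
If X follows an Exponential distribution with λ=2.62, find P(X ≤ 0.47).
0.708116

We have X ~ Exponential(λ=2.62).

The CDF gives us P(X ≤ k).

Using the CDF:
P(X ≤ 0.47) = 0.708116

This means there's approximately a 70.8% chance that X is at most 0.47.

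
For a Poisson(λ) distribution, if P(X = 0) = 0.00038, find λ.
λ = 7.8753

For a Poisson(λ) distribution, the PMF at 0 is:
P(X = 0) = λ^0 e^(-λ) / 0! = e^(-λ)

Given P(X = 0) = 0.00038:
e^(-λ) = 0.00038
-λ = ln(0.00038)
λ = -ln(0.00038) = 7.8753

Verification: e^(-7.8753) = 0.00038 ✓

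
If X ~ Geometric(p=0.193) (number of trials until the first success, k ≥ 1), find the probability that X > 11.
0.094539

We have X ~ Geometric(p=0.193) (number of trials until the first success, k ≥ 1).

P(X > 11) = 1 - P(X ≤ 11)
                = 1 - F(11)
                = 1 - 0.905461
                = 0.094539

So there's approximately a 9.5% chance that X exceeds 11.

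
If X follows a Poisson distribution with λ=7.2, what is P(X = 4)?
0.083598

We have X ~ Poisson(λ=7.2).

For a Poisson distribution, the PMF gives us the probability of each outcome.

Using the PMF formula:
P(X = 4) = 0.083598

Rounded to 4 decimal places: 0.0836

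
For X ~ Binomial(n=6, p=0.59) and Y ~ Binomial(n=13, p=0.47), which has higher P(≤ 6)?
X has higher probability (P(X ≤ 6) = 1.0000 > P(Y ≤ 6) = 0.5873)

Compute P(≤ 6) for each distribution:

X ~ Binomial(n=6, p=0.59):
P(X ≤ 6) = 1.0000

Y ~ Binomial(n=13, p=0.47):
P(Y ≤ 6) = 0.5873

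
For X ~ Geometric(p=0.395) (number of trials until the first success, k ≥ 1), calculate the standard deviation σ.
1.9692

We have X ~ Geometric(p=0.395) (number of trials until the first success, k ≥ 1).

For a Geometric distribution with p=0.395 (number of trials until the first success, k ≥ 1):
σ = √Var(X) = 1.9692

The standard deviation is the square root of the variance.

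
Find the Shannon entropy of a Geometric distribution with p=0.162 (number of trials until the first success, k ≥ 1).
2.7344 nats

We have X ~ Geometric(p=0.162) (number of trials until the first success, k ≥ 1).

The Shannon entropy measures the uncertainty or information content of the distribution.

For a Geometric distribution with p=0.162 (number of trials until the first success, k ≥ 1):
H(X) = 2.7344 nats

(In bits, this would be 3.9449 bits.)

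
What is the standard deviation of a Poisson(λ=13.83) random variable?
3.7189

We have X ~ Poisson(λ=13.83).

For a Poisson distribution with λ=13.83:
σ = √Var(X) = 3.7189

The standard deviation is the square root of the variance.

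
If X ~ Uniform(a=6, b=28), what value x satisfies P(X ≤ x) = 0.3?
12.6000

We have X ~ Uniform(a=6, b=28).

We want to find x such that P(X ≤ x) = 0.3.

This is the 30th percentile, which means 30% of values fall below this point.

Using the inverse CDF (quantile function):
x = F⁻¹(0.3) = 12.6000

Verification: P(X ≤ 12.6000) = 0.3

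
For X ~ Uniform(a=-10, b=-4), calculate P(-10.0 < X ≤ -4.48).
0.920000

We have X ~ Uniform(a=-10, b=-4).

To find P(-10.0 < X ≤ -4.48), we use:
P(-10.0 < X ≤ -4.48) = P(X ≤ -4.48) - P(X ≤ -10.0)
                 = F(-4.48) - F(-10.0)
                 = 0.920000 - 0.000000
                 = 0.920000

So there's approximately a 92.0% chance that X falls in this range.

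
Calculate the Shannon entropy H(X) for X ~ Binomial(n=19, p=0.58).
2.1843 nats

We have X ~ Binomial(n=19, p=0.58).

The Shannon entropy measures the uncertainty or information content of the distribution.

For a Binomial distribution with n=19, p=0.58:
H(X) = 2.1843 nats

(In bits, this would be 3.1512 bits.)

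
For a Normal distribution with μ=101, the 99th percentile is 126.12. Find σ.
σ = 10.7980

For X ~ Normal(μ, σ), the p-th percentile satisfies x = μ + z_p × σ,
where z_p = Φ⁻¹(p) is the standard normal quantile.

Step 1: z_{0.99} = Φ⁻¹(0.99) = 2.3263

Step 2: Solve for σ:
126.12 = 101 + 2.3263 × σ
σ = (126.12 - 101) / 2.3263
σ = 25.12 / 2.3263
σ = 10.7980

Verification: μ + z × σ = 101 + 2.3263 × 10.7980 = 126.12 ✓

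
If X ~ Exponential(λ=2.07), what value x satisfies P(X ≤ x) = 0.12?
0.0618

We have X ~ Exponential(λ=2.07).

We want to find x such that P(X ≤ x) = 0.12.

This is the 12th percentile, which means 12% of values fall below this point.

Using the inverse CDF (quantile function):
x = F⁻¹(0.12) = 0.0618

Verification: P(X ≤ 0.0618) = 0.12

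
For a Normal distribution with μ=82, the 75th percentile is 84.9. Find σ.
σ = 4.2995

For X ~ Normal(μ, σ), the p-th percentile satisfies x = μ + z_p × σ,
where z_p = Φ⁻¹(p) is the standard normal quantile.

Step 1: z_{0.75} = Φ⁻¹(0.75) = 0.6745

Step 2: Solve for σ:
84.9 = 82 + 0.6745 × σ
σ = (84.9 - 82) / 0.6745
σ = 2.90 / 0.6745
σ = 4.2995

Verification: μ + z × σ = 82 + 0.6745 × 4.2995 = 84.90 ✓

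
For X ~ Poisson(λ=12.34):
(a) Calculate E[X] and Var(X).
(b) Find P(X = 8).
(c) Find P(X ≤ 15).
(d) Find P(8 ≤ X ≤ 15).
(a) E[X] = 12.3400, Var(X) = 12.3400
(b) P(X = 8) = 0.058319
(c) P(X ≤ 15) = 0.818778
(d) P(8 ≤ X ≤ 15) = 0.743109

We have X ~ Poisson(λ=12.34).

(a) Moments:
E[X] = 12.3400
Var(X) = 12.3400
σ = √Var(X) = 3.5128

(b) Point probability using PMF:
P(X = 8) = 0.058319

(c) Cumulative probability using CDF:
P(X ≤ 15) = F(15) = 0.818778

(d) Range probability:
P(8 ≤ X ≤ 15) = P(X ≤ 15) - P(X ≤ 7)
                   = F(15) - F(7)
                   = 0.818778 - 0.075669
                   = 0.743109

This means approximately 74.3% of outcomes fall in the interval [8, 15].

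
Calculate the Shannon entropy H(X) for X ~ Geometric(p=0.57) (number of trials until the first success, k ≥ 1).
1.1988 nats

We have X ~ Geometric(p=0.57) (number of trials until the first success, k ≥ 1).

The Shannon entropy measures the uncertainty or information content of the distribution.

For a Geometric distribution with p=0.57 (number of trials until the first success, k ≥ 1):
H(X) = 1.1988 nats

(In bits, this would be 1.7295 bits.)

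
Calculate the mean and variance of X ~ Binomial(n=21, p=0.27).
E[X] = 5.6700, Var(X) = 4.1391

We have X ~ Binomial(n=21, p=0.27).

For a Binomial distribution with n=21, p=0.27:

Expected value:
E[X] = 5.6700

Variance:
Var(X) = 4.1391

Standard deviation:
σ = √Var(X) = 2.0345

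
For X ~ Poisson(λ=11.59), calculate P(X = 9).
0.096275

We have X ~ Poisson(λ=11.59).

For a Poisson distribution, the PMF gives us the probability of each outcome.

Using the PMF formula:
P(X = 9) = 0.096275

Rounded to 4 decimal places: 0.0963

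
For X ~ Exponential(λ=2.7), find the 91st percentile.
0.8918

We have X ~ Exponential(λ=2.7).

We want to find x such that P(X ≤ x) = 0.91.

This is the 91st percentile, which means 91% of values fall below this point.

Using the inverse CDF (quantile function):
x = F⁻¹(0.91) = 0.8918

Verification: P(X ≤ 0.8918) = 0.91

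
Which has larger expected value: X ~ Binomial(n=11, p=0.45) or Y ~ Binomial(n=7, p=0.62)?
X has larger mean (4.9500 > 4.3400)

Compute the expected value for each distribution:

X ~ Binomial(n=11, p=0.45):
E[X] = 4.9500

Y ~ Binomial(n=7, p=0.62):
E[Y] = 4.3400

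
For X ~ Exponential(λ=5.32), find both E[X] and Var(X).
E[X] = 0.1880, Var(X) = 0.0353

We have X ~ Exponential(λ=5.32).

For an Exponential distribution with λ=5.32:

Expected value:
E[X] = 0.1880

Variance:
Var(X) = 0.0353

Standard deviation:
σ = √Var(X) = 0.1880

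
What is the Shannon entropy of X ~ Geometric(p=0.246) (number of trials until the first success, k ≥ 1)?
2.2679 nats

We have X ~ Geometric(p=0.246) (number of trials until the first success, k ≥ 1).

The Shannon entropy measures the uncertainty or information content of the distribution.

For a Geometric distribution with p=0.246 (number of trials until the first success, k ≥ 1):
H(X) = 2.2679 nats

(In bits, this would be 3.2719 bits.)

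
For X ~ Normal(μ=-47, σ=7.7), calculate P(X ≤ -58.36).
0.070063

We have X ~ Normal(μ=-47, σ=7.7).

The CDF gives us P(X ≤ k).

Using the CDF:
P(X ≤ -58.36) = 0.070063

This means there's approximately a 7.0% chance that X is at most -58.36.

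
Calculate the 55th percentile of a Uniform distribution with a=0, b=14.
7.7000

We have X ~ Uniform(a=0, b=14).

We want to find x such that P(X ≤ x) = 0.55.

This is the 55th percentile, which means 55% of values fall below this point.

Using the inverse CDF (quantile function):
x = F⁻¹(0.55) = 7.7000

Verification: P(X ≤ 7.7000) = 0.55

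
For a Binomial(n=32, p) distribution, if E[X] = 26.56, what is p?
p = 0.83

For a Binomial(n, p) distribution:
E[X] = n × p

Given n = 32 and E[X] = 26.56:
26.56 = 32 × p
p = 26.56 / 32 = 0.83

Verification: Binomial(32, 0.83) has E[X] = 26.56 ✓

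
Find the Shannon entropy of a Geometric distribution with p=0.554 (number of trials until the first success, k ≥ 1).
1.2406 nats

We have X ~ Geometric(p=0.554) (number of trials until the first success, k ≥ 1).

The Shannon entropy measures the uncertainty or information content of the distribution.

For a Geometric distribution with p=0.554 (number of trials until the first success, k ≥ 1):
H(X) = 1.2406 nats

(In bits, this would be 1.7898 bits.)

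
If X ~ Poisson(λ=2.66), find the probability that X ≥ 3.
0.496527

We have X ~ Poisson(λ=2.66).

For discrete distributions, P(X ≥ 3) = 1 - P(X ≤ 2).

P(X ≤ 2) = 0.503473
P(X ≥ 3) = 1 - 0.503473 = 0.496527

So there's approximately a 49.7% chance that X is at least 3.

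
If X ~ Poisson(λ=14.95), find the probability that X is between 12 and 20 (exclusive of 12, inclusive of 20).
0.647328

We have X ~ Poisson(λ=14.95).

To find P(12 < X ≤ 20), we use:
P(12 < X ≤ 20) = P(X ≤ 20) - P(X ≤ 12)
                 = F(20) - F(12)
                 = 0.919102 - 0.271775
                 = 0.647328

So there's approximately a 64.7% chance that X falls in this range.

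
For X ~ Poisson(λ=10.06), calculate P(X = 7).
0.088461

We have X ~ Poisson(λ=10.06).

For a Poisson distribution, the PMF gives us the probability of each outcome.

Using the PMF formula:
P(X = 7) = 0.088461

Rounded to 4 decimal places: 0.0885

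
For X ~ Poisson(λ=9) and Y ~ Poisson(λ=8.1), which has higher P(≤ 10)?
Y has higher probability (P(Y ≤ 10) = 0.8058 > P(X ≤ 10) = 0.7060)

Compute P(≤ 10) for each distribution:

X ~ Poisson(λ=9):
P(X ≤ 10) = 0.7060

Y ~ Poisson(λ=8.1):
P(Y ≤ 10) = 0.8058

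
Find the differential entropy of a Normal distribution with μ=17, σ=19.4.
4.3842 nats

We have X ~ Normal(μ=17, σ=19.4).

The differential entropy measures the uncertainty or information content of the distribution.

For a Normal distribution with μ=17, σ=19.4:
h(X) = 4.3842 nats

(In bits, this would be 6.3251 bits.)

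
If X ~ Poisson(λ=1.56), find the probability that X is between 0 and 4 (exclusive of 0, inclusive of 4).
0.768321

We have X ~ Poisson(λ=1.56).

To find P(0 < X ≤ 4), we use:
P(0 < X ≤ 4) = P(X ≤ 4) - P(X ≤ 0)
                 = F(4) - F(0)
                 = 0.978457 - 0.210136
                 = 0.768321

So there's approximately a 76.8% chance that X falls in this range.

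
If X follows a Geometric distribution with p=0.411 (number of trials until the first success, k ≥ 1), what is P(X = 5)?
0.049466

We have X ~ Geometric(p=0.411) (number of trials until the first success, k ≥ 1).

For a Geometric distribution, the PMF gives us the probability of each outcome.

Using the PMF formula:
P(X = 5) = 0.049466

Rounded to 4 decimal places: 0.0495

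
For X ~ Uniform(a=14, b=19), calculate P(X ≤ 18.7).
0.940000

We have X ~ Uniform(a=14, b=19).

The CDF gives us P(X ≤ k).

Using the CDF:
P(X ≤ 18.7) = 0.940000

This means there's approximately a 94.0% chance that X is at most 18.7.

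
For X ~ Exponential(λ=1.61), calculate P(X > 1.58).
0.078567

We have X ~ Exponential(λ=1.61).

P(X > 1.58) = 1 - P(X ≤ 1.58)
                = 1 - F(1.58)
                = 1 - 0.921433
                = 0.078567

So there's approximately a 7.9% chance that X exceeds 1.58.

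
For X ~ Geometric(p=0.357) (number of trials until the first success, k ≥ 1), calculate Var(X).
5.0452

We have X ~ Geometric(p=0.357) (number of trials until the first success, k ≥ 1).

For a Geometric distribution with p=0.357 (number of trials until the first success, k ≥ 1):
Var(X) = 5.0452

The variance measures the spread of the distribution around the mean.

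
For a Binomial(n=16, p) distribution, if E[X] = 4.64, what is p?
p = 0.29

For a Binomial(n, p) distribution:
E[X] = n × p

Given n = 16 and E[X] = 4.64:
4.64 = 16 × p
p = 4.64 / 16 = 0.29

Verification: Binomial(16, 0.29) has E[X] = 4.64 ✓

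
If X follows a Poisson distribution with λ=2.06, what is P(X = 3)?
0.185697

We have X ~ Poisson(λ=2.06).

For a Poisson distribution, the PMF gives us the probability of each outcome.

Using the PMF formula:
P(X = 3) = 0.185697

Rounded to 4 decimal places: 0.1857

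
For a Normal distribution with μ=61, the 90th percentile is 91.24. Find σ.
σ = 23.5964

For X ~ Normal(μ, σ), the p-th percentile satisfies x = μ + z_p × σ,
where z_p = Φ⁻¹(p) is the standard normal quantile.

Step 1: z_{0.9} = Φ⁻¹(0.9) = 1.2816

Step 2: Solve for σ:
91.24 = 61 + 1.2816 × σ
σ = (91.24 - 61) / 1.2816
σ = 30.24 / 1.2816
σ = 23.5964

Verification: μ + z × σ = 61 + 1.2816 × 23.5964 = 91.24 ✓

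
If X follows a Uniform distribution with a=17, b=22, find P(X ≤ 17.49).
0.098000

We have X ~ Uniform(a=17, b=22).

The CDF gives us P(X ≤ k).

Using the CDF:
P(X ≤ 17.49) = 0.098000

This means there's approximately a 9.8% chance that X is at most 17.49.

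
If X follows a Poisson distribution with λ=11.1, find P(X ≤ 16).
0.940324

We have X ~ Poisson(λ=11.1).

The CDF gives us P(X ≤ k).

Using the CDF:
P(X ≤ 16) = 0.940324

This means there's approximately a 94.0% chance that X is at most 16.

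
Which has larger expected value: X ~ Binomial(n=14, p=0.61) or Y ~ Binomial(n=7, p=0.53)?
X has larger mean (8.5400 > 3.7100)

Compute the expected value for each distribution:

X ~ Binomial(n=14, p=0.61):
E[X] = 8.5400

Y ~ Binomial(n=7, p=0.53):
E[Y] = 3.7100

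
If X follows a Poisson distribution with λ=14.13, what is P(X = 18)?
0.057496

We have X ~ Poisson(λ=14.13).

For a Poisson distribution, the PMF gives us the probability of each outcome.

Using the PMF formula:
P(X = 18) = 0.057496

Rounded to 4 decimal places: 0.0575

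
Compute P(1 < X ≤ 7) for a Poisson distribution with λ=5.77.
0.753872

We have X ~ Poisson(λ=5.77).

To find P(1 < X ≤ 7), we use:
P(1 < X ≤ 7) = P(X ≤ 7) - P(X ≤ 1)
                 = F(7) - F(1)
                 = 0.774993 - 0.021121
                 = 0.753872

So there's approximately a 75.4% chance that X falls in this range.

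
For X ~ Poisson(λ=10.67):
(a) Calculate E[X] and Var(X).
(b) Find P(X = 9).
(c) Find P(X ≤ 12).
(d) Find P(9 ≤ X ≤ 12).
(a) E[X] = 10.6700, Var(X) = 10.6700
(b) P(X = 9) = 0.114761
(c) P(X ≤ 12) = 0.724208
(d) P(9 ≤ X ≤ 12) = 0.461600

We have X ~ Poisson(λ=10.67).

(a) Moments:
E[X] = 10.6700
Var(X) = 10.6700
σ = √Var(X) = 3.2665

(b) Point probability using PMF:
P(X = 9) = 0.114761

(c) Cumulative probability using CDF:
P(X ≤ 12) = F(12) = 0.724208

(d) Range probability:
P(9 ≤ X ≤ 12) = P(X ≤ 12) - P(X ≤ 8)
                   = F(12) - F(8)
                   = 0.724208 - 0.262608
                   = 0.461600

This means approximately 46.2% of outcomes fall in the interval [9, 12].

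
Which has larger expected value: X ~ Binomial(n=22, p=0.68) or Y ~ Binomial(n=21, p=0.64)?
X has larger mean (14.9600 > 13.4400)

Compute the expected value for each distribution:

X ~ Binomial(n=22, p=0.68):
E[X] = 14.9600

Y ~ Binomial(n=21, p=0.64):
E[Y] = 13.4400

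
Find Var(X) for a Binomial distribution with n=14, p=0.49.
3.4986

We have X ~ Binomial(n=14, p=0.49).

For a Binomial distribution with n=14, p=0.49:
Var(X) = 3.4986

The variance measures the spread of the distribution around the mean.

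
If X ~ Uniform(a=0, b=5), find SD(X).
1.4434

We have X ~ Uniform(a=0, b=5).

For a Uniform distribution with a=0, b=5:
σ = √Var(X) = 1.4434

The standard deviation is the square root of the variance.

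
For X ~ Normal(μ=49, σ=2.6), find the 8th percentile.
45.3468

We have X ~ Normal(μ=49, σ=2.6).

We want to find x such that P(X ≤ x) = 0.08.

This is the 8th percentile, which means 8% of values fall below this point.

Using the inverse CDF (quantile function):
x = F⁻¹(0.08) = 45.3468

Verification: P(X ≤ 45.3468) = 0.08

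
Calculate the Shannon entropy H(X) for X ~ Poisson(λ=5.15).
2.2198 nats

We have X ~ Poisson(λ=5.15).

The Shannon entropy measures the uncertainty or information content of the distribution.

For a Poisson distribution with λ=5.15:
H(X) = 2.2198 nats

(In bits, this would be 3.2026 bits.)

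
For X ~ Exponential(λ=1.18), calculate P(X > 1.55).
0.160574

We have X ~ Exponential(λ=1.18).

P(X > 1.55) = 1 - P(X ≤ 1.55)
                = 1 - F(1.55)
                = 1 - 0.839426
                = 0.160574

So there's approximately a 16.1% chance that X exceeds 1.55.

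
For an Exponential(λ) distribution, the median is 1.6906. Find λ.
λ = 0.4100

For X ~ Exponential(λ), the CDF is F(x) = 1 - e^(-λx).
The median m satisfies F(m) = 0.5:
1 - e^(-λm) = 0.5
e^(-λm) = 0.5
λm = ln(2)
m = ln(2) / λ

Given m = 1.6906:
λ = ln(2) / 1.6906 = 0.693147 / 1.6906 = 0.4100

Verification: ln(2) / 0.4100 = 1.6906 ✓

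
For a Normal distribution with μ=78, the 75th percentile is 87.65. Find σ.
σ = 14.3071

For X ~ Normal(μ, σ), the p-th percentile satisfies x = μ + z_p × σ,
where z_p = Φ⁻¹(p) is the standard normal quantile.

Step 1: z_{0.75} = Φ⁻¹(0.75) = 0.6745

Step 2: Solve for σ:
87.65 = 78 + 0.6745 × σ
σ = (87.65 - 78) / 0.6745
σ = 9.65 / 0.6745
σ = 14.3071

Verification: μ + z × σ = 78 + 0.6745 × 14.3071 = 87.65 ✓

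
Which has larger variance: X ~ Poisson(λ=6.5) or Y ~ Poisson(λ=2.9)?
X has larger variance (6.5000 > 2.9000)

Compute the variance for each distribution:

X ~ Poisson(λ=6.5):
Var(X) = 6.5000

Y ~ Poisson(λ=2.9):
Var(Y) = 2.9000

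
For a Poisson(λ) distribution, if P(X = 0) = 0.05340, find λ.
λ = 2.9299

For a Poisson(λ) distribution, the PMF at 0 is:
P(X = 0) = λ^0 e^(-λ) / 0! = e^(-λ)

Given P(X = 0) = 0.05340:
e^(-λ) = 0.05340
-λ = ln(0.05340)
λ = -ln(0.05340) = 2.9299

Verification: e^(-2.9299) = 0.05340 ✓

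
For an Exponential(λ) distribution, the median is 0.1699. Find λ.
λ = 4.0797

For X ~ Exponential(λ), the CDF is F(x) = 1 - e^(-λx).
The median m satisfies F(m) = 0.5:
1 - e^(-λm) = 0.5
e^(-λm) = 0.5
λm = ln(2)
m = ln(2) / λ

Given m = 0.1699:
λ = ln(2) / 0.1699 = 0.693147 / 0.1699 = 4.0797

Verification: ln(2) / 4.0797 = 0.1699 ✓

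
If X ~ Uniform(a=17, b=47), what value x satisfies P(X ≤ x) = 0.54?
33.2000

We have X ~ Uniform(a=17, b=47).

We want to find x such that P(X ≤ x) = 0.54.

This is the 54th percentile, which means 54% of values fall below this point.

Using the inverse CDF (quantile function):
x = F⁻¹(0.54) = 33.2000

Verification: P(X ≤ 33.2000) = 0.54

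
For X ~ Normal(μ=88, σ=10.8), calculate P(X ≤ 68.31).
0.034140

We have X ~ Normal(μ=88, σ=10.8).

The CDF gives us P(X ≤ k).

Using the CDF:
P(X ≤ 68.31) = 0.034140

This means there's approximately a 3.4% chance that X is at most 68.31.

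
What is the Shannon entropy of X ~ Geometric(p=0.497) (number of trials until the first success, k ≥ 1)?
1.3946 nats

We have X ~ Geometric(p=0.497) (number of trials until the first success, k ≥ 1).

The Shannon entropy measures the uncertainty or information content of the distribution.

For a Geometric distribution with p=0.497 (number of trials until the first success, k ≥ 1):
H(X) = 1.3946 nats

(In bits, this would be 2.0120 bits.)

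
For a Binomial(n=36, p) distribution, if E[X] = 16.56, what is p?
p = 0.46

For a Binomial(n, p) distribution:
E[X] = n × p

Given n = 36 and E[X] = 16.56:
16.56 = 36 × p
p = 16.56 / 36 = 0.46

Verification: Binomial(36, 0.46) has E[X] = 16.56 ✓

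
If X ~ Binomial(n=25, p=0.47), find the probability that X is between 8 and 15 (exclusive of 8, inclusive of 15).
0.838274

We have X ~ Binomial(n=25, p=0.47).

To find P(8 < X ≤ 15), we use:
P(8 < X ≤ 15) = P(X ≤ 15) - P(X ≤ 8)
                 = F(15) - F(8)
                 = 0.933683 - 0.095408
                 = 0.838274

So there's approximately a 83.8% chance that X falls in this range.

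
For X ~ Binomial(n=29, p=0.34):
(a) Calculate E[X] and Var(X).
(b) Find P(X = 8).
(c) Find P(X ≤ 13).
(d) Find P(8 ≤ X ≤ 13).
(a) E[X] = 9.8600, Var(X) = 6.5076
(b) P(X = 8) = 0.124431
(c) P(X ≤ 13) = 0.920883
(d) P(8 ≤ X ≤ 13) = 0.742555

We have X ~ Binomial(n=29, p=0.34).

(a) Moments:
E[X] = 9.8600
Var(X) = 6.5076
σ = √Var(X) = 2.5510

(b) Point probability using PMF:
P(X = 8) = 0.124431

(c) Cumulative probability using CDF:
P(X ≤ 13) = F(13) = 0.920883

(d) Range probability:
P(8 ≤ X ≤ 13) = P(X ≤ 13) - P(X ≤ 7)
                   = F(13) - F(7)
                   = 0.920883 - 0.178327
                   = 0.742555

This means approximately 74.3% of outcomes fall in the interval [8, 13].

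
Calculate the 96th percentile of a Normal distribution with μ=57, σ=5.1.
65.9285

We have X ~ Normal(μ=57, σ=5.1).

We want to find x such that P(X ≤ x) = 0.96.

This is the 96th percentile, which means 96% of values fall below this point.

Using the inverse CDF (quantile function):
x = F⁻¹(0.96) = 65.9285

Verification: P(X ≤ 65.9285) = 0.96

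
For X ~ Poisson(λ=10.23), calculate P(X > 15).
0.057191

We have X ~ Poisson(λ=10.23).

P(X > 15) = 1 - P(X ≤ 15)
                = 1 - F(15)
                = 1 - 0.942809
                = 0.057191

So there's approximately a 5.7% chance that X exceeds 15.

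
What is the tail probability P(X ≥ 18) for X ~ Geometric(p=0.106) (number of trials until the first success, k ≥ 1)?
0.148846

We have X ~ Geometric(p=0.106) (number of trials until the first success, k ≥ 1).

For discrete distributions, P(X ≥ 18) = 1 - P(X ≤ 17).

P(X ≤ 17) = 0.851154
P(X ≥ 18) = 1 - 0.851154 = 0.148846

So there's approximately a 14.9% chance that X is at least 18.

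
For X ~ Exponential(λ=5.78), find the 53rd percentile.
0.1306

We have X ~ Exponential(λ=5.78).

We want to find x such that P(X ≤ x) = 0.53.

This is the 53rd percentile, which means 53% of values fall below this point.

Using the inverse CDF (quantile function):
x = F⁻¹(0.53) = 0.1306

Verification: P(X ≤ 0.1306) = 0.53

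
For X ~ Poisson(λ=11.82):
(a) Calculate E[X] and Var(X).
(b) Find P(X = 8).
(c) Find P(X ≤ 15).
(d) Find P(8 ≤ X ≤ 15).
(a) E[X] = 11.8200, Var(X) = 11.8200
(b) P(X = 8) = 0.069512
(c) P(X ≤ 15) = 0.857150
(d) P(8 ≤ X ≤ 15) = 0.759483

We have X ~ Poisson(λ=11.82).

(a) Moments:
E[X] = 11.8200
Var(X) = 11.8200
σ = √Var(X) = 3.4380

(b) Point probability using PMF:
P(X = 8) = 0.069512

(c) Cumulative probability using CDF:
P(X ≤ 15) = F(15) = 0.857150

(d) Range probability:
P(8 ≤ X ≤ 15) = P(X ≤ 15) - P(X ≤ 7)
                   = F(15) - F(7)
                   = 0.857150 - 0.097667
                   = 0.759483

This means approximately 75.9% of outcomes fall in the interval [8, 15].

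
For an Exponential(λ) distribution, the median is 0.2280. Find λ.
λ = 3.0401

For X ~ Exponential(λ), the CDF is F(x) = 1 - e^(-λx).
The median m satisfies F(m) = 0.5:
1 - e^(-λm) = 0.5
e^(-λm) = 0.5
λm = ln(2)
m = ln(2) / λ

Given m = 0.2280:
λ = ln(2) / 0.2280 = 0.693147 / 0.2280 = 3.0401

Verification: ln(2) / 3.0401 = 0.2280 ✓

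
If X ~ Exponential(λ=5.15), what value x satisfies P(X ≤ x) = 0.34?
0.0807

We have X ~ Exponential(λ=5.15).

We want to find x such that P(X ≤ x) = 0.34.

This is the 34th percentile, which means 34% of values fall below this point.

Using the inverse CDF (quantile function):
x = F⁻¹(0.34) = 0.0807

Verification: P(X ≤ 0.0807) = 0.34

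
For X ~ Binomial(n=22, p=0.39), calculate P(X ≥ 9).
0.507370

We have X ~ Binomial(n=22, p=0.39).

For discrete distributions, P(X ≥ 9) = 1 - P(X ≤ 8).

P(X ≤ 8) = 0.492630
P(X ≥ 9) = 1 - 0.492630 = 0.507370

So there's approximately a 50.7% chance that X is at least 9.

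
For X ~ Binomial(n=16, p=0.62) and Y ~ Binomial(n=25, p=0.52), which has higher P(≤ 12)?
X has higher probability (P(X ≤ 12) = 0.9119 > P(Y ≤ 12) = 0.4199)

Compute P(≤ 12) for each distribution:

X ~ Binomial(n=16, p=0.62):
P(X ≤ 12) = 0.9119

Y ~ Binomial(n=25, p=0.52):
P(Y ≤ 12) = 0.4199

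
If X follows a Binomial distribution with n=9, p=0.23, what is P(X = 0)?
0.095152

We have X ~ Binomial(n=9, p=0.23).

For a Binomial distribution, the PMF gives us the probability of each outcome.

Using the PMF formula:
P(X = 0) = 0.095152

Rounded to 4 decimal places: 0.0952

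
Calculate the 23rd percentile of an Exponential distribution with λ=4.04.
0.0647

We have X ~ Exponential(λ=4.04).

We want to find x such that P(X ≤ x) = 0.23.

This is the 23rd percentile, which means 23% of values fall below this point.

Using the inverse CDF (quantile function):
x = F⁻¹(0.23) = 0.0647

Verification: P(X ≤ 0.0647) = 0.23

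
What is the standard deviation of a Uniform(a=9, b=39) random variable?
8.6603

We have X ~ Uniform(a=9, b=39).

For a Uniform distribution with a=9, b=39:
σ = √Var(X) = 8.6603

The standard deviation is the square root of the variance.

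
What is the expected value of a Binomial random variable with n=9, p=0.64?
5.7600

We have X ~ Binomial(n=9, p=0.64).

For a Binomial distribution with n=9, p=0.64:
E[X] = 5.7600

This is the expected (average) value of X.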